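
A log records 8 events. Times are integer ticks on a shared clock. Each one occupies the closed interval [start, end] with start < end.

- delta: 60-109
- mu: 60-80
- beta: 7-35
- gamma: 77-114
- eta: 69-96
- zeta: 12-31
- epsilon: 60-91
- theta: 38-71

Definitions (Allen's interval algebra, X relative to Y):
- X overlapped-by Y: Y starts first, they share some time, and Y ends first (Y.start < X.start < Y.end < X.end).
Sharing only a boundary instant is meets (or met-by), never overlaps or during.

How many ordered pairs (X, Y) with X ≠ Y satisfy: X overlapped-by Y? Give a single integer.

Checking all 56 ordered pairs for relation 'overlapped-by'; matching pairs in alphabetical order:
(delta, theta): delta overlapped-by theta ✓
(epsilon, theta): epsilon overlapped-by theta ✓
(eta, epsilon): eta overlapped-by epsilon ✓
(eta, mu): eta overlapped-by mu ✓
(eta, theta): eta overlapped-by theta ✓
(gamma, delta): gamma overlapped-by delta ✓
(gamma, epsilon): gamma overlapped-by epsilon ✓
(gamma, eta): gamma overlapped-by eta ✓
(gamma, mu): gamma overlapped-by mu ✓
(mu, theta): mu overlapped-by theta ✓
Count: 10.

10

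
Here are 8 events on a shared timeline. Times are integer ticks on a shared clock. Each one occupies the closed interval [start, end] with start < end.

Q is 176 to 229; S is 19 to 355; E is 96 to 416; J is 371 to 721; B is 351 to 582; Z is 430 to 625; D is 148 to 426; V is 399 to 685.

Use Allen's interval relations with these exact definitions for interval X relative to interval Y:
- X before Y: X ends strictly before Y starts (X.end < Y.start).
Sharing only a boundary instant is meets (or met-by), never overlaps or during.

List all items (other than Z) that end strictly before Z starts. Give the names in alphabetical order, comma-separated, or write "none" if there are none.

D, E, Q, S

Target Z = [430, 625].
B [351, 582] → overlaps → no.
D [148, 426] → before → yes.
E [96, 416] → before → yes.
J [371, 721] → contains → no.
Q [176, 229] → before → yes.
S [19, 355] → before → yes.
V [399, 685] → contains → no.
Result: D, E, Q, S.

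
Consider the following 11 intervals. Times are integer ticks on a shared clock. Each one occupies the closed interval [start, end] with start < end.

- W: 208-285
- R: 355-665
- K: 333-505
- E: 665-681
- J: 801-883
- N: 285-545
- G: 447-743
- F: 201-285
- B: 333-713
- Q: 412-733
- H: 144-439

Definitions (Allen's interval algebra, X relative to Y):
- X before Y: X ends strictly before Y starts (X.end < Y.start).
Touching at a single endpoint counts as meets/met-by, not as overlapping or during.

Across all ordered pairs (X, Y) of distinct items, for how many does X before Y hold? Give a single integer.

Checking all 110 ordered pairs for relation 'before'; matching pairs in alphabetical order:
(B, J): B before J ✓
(E, J): E before J ✓
(F, B): F before B ✓
(F, E): F before E ✓
(F, G): F before G ✓
(F, J): F before J ✓
(F, K): F before K ✓
(F, Q): F before Q ✓
(F, R): F before R ✓
(G, J): G before J ✓
(H, E): H before E ✓
(H, G): H before G ✓
(H, J): H before J ✓
(K, E): K before E ✓
(K, J): K before J ✓
(N, E): N before E ✓
(N, J): N before J ✓
(Q, J): Q before J ✓
(R, J): R before J ✓
(W, B): W before B ✓
(W, E): W before E ✓
(W, G): W before G ✓
(W, J): W before J ✓
(W, K): W before K ✓
... plus 2 further pairs not listed.
Count: 26.

26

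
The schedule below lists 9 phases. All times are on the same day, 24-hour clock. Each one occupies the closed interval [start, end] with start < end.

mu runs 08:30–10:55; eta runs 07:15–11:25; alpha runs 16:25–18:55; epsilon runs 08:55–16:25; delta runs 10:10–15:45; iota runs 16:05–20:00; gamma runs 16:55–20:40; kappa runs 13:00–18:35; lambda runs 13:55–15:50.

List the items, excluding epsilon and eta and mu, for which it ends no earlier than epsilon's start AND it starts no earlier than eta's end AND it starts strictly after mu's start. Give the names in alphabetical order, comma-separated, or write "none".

Conditions: its end is no earlier than epsilon's start (X.end >= 08:55) AND its start is no earlier than eta's end (X.start >= 11:25) AND its start is strictly after mu's start (X.start > 08:30).
alpha: end 18:55 >= 08:55? ✓; start 16:25 >= 11:25? ✓; start 16:25 > 08:30? ✓ → yes.
delta: end 15:45 >= 08:55? ✓; start 10:10 >= 11:25? ✗; start 10:10 > 08:30? ✓ → no.
gamma: end 20:40 >= 08:55? ✓; start 16:55 >= 11:25? ✓; start 16:55 > 08:30? ✓ → yes.
iota: end 20:00 >= 08:55? ✓; start 16:05 >= 11:25? ✓; start 16:05 > 08:30? ✓ → yes.
kappa: end 18:35 >= 08:55? ✓; start 13:00 >= 11:25? ✓; start 13:00 > 08:30? ✓ → yes.
lambda: end 15:50 >= 08:55? ✓; start 13:55 >= 11:25? ✓; start 13:55 > 08:30? ✓ → yes.
Result: alpha, gamma, iota, kappa, lambda.

alpha, gamma, iota, kappa, lambda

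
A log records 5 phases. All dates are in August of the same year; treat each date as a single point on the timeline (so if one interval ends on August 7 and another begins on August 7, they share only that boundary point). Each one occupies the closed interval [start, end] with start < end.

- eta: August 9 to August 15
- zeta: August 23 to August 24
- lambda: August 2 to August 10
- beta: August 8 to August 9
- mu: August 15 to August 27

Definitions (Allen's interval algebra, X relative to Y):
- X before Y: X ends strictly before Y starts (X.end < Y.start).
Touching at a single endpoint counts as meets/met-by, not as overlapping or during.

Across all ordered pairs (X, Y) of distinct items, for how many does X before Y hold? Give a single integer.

5

Checking all 20 ordered pairs for relation 'before'; matching pairs in alphabetical order:
(beta, mu): beta before mu ✓
(beta, zeta): beta before zeta ✓
(eta, zeta): eta before zeta ✓
(lambda, mu): lambda before mu ✓
(lambda, zeta): lambda before zeta ✓
Count: 5.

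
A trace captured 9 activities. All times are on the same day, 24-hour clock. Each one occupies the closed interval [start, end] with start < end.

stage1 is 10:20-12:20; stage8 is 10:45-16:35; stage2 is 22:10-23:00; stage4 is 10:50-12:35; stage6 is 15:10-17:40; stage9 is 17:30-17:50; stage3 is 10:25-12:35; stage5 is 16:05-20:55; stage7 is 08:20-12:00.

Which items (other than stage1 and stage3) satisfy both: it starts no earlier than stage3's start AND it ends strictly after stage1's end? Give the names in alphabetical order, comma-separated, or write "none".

Conditions: its start is no earlier than stage3's start (X.start >= 10:25) AND its end is strictly after stage1's end (X.end > 12:20).
stage2: start 22:10 >= 10:25? ✓; end 23:00 > 12:20? ✓ → yes.
stage4: start 10:50 >= 10:25? ✓; end 12:35 > 12:20? ✓ → yes.
stage5: start 16:05 >= 10:25? ✓; end 20:55 > 12:20? ✓ → yes.
stage6: start 15:10 >= 10:25? ✓; end 17:40 > 12:20? ✓ → yes.
stage7: start 08:20 >= 10:25? ✗; end 12:00 > 12:20? ✗ → no.
stage8: start 10:45 >= 10:25? ✓; end 16:35 > 12:20? ✓ → yes.
stage9: start 17:30 >= 10:25? ✓; end 17:50 > 12:20? ✓ → yes.
Result: stage2, stage4, stage5, stage6, stage8, stage9.

stage2, stage4, stage5, stage6, stage8, stage9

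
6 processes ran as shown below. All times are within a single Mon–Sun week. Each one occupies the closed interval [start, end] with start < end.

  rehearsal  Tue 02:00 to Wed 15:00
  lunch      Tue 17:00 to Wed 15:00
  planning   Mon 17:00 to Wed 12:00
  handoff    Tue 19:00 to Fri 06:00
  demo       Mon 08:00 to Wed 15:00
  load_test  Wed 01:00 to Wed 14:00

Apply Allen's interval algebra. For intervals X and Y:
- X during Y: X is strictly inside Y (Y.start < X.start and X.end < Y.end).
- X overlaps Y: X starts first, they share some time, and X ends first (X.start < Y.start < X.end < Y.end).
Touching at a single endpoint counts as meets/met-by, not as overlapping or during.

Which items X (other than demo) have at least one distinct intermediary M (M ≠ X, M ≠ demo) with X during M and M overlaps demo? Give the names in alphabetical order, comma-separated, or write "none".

none

Target demo = [Mon 08:00, Wed 15:00].
Intermediaries M with M overlaps demo: none.
Union: none.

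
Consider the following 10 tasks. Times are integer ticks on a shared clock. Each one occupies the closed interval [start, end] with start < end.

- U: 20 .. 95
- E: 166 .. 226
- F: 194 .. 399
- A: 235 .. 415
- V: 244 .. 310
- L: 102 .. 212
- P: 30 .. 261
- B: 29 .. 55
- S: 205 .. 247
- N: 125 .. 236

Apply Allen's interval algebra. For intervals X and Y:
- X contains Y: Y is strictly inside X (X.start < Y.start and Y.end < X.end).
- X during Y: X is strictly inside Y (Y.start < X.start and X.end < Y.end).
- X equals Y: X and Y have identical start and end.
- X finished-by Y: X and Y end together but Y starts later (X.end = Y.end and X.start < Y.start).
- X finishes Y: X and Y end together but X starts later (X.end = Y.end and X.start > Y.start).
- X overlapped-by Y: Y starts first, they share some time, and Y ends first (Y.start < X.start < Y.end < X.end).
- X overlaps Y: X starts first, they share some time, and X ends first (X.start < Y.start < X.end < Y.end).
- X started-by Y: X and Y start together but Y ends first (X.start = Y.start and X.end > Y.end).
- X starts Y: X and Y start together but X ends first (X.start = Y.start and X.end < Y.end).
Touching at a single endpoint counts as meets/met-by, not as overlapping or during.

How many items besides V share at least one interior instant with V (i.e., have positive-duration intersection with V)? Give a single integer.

4

Target V = [244, 310].
A [235, 415] → contains → counts.
B [29, 55] → before → no.
E [166, 226] → before → no.
F [194, 399] → contains → counts.
L [102, 212] → before → no.
N [125, 236] → before → no.
P [30, 261] → overlaps → counts.
S [205, 247] → overlaps → counts.
U [20, 95] → before → no.
Total: 4.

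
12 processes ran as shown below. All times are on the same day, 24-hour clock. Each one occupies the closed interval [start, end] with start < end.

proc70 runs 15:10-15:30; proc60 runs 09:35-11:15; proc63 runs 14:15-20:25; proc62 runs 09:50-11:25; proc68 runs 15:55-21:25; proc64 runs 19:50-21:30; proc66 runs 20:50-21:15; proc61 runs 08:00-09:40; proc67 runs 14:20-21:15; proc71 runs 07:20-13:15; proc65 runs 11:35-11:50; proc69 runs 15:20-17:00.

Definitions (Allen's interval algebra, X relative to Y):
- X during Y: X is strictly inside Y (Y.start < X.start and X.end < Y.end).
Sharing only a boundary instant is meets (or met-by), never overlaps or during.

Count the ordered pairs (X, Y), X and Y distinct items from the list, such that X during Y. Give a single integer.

10

Checking all 132 ordered pairs for relation 'during'; matching pairs in alphabetical order:
(proc60, proc71): proc60 during proc71 ✓
(proc61, proc71): proc61 during proc71 ✓
(proc62, proc71): proc62 during proc71 ✓
(proc65, proc71): proc65 during proc71 ✓
(proc66, proc64): proc66 during proc64 ✓
(proc66, proc68): proc66 during proc68 ✓
(proc69, proc63): proc69 during proc63 ✓
(proc69, proc67): proc69 during proc67 ✓
(proc70, proc63): proc70 during proc63 ✓
(proc70, proc67): proc70 during proc67 ✓
Count: 10.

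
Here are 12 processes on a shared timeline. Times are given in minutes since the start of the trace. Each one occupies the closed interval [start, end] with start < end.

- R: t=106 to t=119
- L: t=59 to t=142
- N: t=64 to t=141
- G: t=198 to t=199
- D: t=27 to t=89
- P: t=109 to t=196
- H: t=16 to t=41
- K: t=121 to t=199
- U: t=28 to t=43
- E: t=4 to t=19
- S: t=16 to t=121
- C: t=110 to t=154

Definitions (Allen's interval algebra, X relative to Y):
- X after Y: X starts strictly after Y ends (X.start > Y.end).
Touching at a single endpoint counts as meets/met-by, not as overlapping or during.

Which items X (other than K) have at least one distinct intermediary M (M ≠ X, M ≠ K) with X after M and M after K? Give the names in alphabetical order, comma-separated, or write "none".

Target K = [t=121, t=199].
Intermediaries M with M after K: none.
Union: none.

none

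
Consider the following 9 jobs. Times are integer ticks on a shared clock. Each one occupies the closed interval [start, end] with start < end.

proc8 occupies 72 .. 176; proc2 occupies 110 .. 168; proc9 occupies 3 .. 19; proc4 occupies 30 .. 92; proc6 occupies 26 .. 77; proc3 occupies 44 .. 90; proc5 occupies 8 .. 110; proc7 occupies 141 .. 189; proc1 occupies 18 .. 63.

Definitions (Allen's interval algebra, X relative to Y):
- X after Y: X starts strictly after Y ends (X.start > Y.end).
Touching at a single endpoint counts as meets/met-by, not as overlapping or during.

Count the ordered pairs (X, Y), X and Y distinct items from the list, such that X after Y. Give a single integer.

Checking all 72 ordered pairs for relation 'after'; matching pairs in alphabetical order:
(proc2, proc1): proc2 after proc1 ✓
(proc2, proc3): proc2 after proc3 ✓
(proc2, proc4): proc2 after proc4 ✓
(proc2, proc6): proc2 after proc6 ✓
(proc2, proc9): proc2 after proc9 ✓
(proc3, proc9): proc3 after proc9 ✓
(proc4, proc9): proc4 after proc9 ✓
(proc6, proc9): proc6 after proc9 ✓
(proc7, proc1): proc7 after proc1 ✓
(proc7, proc3): proc7 after proc3 ✓
(proc7, proc4): proc7 after proc4 ✓
(proc7, proc5): proc7 after proc5 ✓
(proc7, proc6): proc7 after proc6 ✓
(proc7, proc9): proc7 after proc9 ✓
(proc8, proc1): proc8 after proc1 ✓
(proc8, proc9): proc8 after proc9 ✓
Count: 16.

16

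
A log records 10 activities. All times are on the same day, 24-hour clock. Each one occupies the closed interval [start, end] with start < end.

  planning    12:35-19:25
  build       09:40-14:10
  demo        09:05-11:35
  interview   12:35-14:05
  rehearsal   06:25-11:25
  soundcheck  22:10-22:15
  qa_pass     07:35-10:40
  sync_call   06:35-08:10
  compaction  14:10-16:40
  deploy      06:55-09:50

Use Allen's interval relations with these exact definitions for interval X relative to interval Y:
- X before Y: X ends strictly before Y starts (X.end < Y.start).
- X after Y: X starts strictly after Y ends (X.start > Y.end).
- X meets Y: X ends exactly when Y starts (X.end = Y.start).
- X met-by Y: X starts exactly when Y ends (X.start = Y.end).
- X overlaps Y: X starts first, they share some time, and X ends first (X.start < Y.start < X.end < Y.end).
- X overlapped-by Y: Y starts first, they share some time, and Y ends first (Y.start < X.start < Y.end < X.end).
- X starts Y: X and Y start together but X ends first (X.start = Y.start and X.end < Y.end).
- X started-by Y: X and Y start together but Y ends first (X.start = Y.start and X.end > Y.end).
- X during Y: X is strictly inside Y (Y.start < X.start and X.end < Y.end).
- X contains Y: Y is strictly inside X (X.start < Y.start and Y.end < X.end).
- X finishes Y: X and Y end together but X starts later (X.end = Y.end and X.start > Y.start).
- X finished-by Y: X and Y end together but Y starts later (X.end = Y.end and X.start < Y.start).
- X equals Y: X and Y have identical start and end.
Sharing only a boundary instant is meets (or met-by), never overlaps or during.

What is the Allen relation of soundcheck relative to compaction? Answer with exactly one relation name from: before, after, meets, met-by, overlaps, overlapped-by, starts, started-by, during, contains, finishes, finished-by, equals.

after

soundcheck = [22:10, 22:15]; compaction = [14:10, 16:40].
Compare endpoints: soundcheck.start > compaction.start, soundcheck.start > compaction.end, soundcheck.end > compaction.start, soundcheck.end > compaction.end.
That pattern is 'after'.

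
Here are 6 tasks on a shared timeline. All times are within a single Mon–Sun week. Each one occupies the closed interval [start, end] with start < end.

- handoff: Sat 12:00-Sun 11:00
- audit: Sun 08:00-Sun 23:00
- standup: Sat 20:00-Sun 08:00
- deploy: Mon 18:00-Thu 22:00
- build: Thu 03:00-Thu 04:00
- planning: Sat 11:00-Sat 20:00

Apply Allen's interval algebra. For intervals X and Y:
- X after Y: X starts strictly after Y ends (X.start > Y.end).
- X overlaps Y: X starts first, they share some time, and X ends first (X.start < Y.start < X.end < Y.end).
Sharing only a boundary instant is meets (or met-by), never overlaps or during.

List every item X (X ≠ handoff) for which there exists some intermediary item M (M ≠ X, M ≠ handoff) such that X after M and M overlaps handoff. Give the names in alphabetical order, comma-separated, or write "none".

audit

Target handoff = [Sat 12:00, Sun 11:00].
Intermediaries M with M overlaps handoff: planning.
Via planning — items with X after planning: audit.
Union: audit.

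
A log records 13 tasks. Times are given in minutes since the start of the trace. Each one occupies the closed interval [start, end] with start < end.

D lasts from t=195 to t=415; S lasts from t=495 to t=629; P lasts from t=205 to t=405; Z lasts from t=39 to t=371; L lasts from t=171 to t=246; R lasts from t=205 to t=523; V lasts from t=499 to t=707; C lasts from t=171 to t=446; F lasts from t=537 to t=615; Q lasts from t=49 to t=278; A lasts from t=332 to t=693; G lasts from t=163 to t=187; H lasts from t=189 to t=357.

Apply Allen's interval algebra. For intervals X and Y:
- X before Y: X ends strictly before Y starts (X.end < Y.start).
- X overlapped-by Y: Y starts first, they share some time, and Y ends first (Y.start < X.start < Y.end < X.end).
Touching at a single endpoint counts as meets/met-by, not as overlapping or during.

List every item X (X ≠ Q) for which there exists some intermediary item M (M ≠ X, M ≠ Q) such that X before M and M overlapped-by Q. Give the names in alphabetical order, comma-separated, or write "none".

Target Q = [t=49, t=278].
Intermediaries M with M overlapped-by Q: C, D, H, P, R.
Via C — items with X before C: none.
Via D — items with X before D: G.
Via H — items with X before H: G.
Via P — items with X before P: G.
Via R — items with X before R: G.
Union: G.

G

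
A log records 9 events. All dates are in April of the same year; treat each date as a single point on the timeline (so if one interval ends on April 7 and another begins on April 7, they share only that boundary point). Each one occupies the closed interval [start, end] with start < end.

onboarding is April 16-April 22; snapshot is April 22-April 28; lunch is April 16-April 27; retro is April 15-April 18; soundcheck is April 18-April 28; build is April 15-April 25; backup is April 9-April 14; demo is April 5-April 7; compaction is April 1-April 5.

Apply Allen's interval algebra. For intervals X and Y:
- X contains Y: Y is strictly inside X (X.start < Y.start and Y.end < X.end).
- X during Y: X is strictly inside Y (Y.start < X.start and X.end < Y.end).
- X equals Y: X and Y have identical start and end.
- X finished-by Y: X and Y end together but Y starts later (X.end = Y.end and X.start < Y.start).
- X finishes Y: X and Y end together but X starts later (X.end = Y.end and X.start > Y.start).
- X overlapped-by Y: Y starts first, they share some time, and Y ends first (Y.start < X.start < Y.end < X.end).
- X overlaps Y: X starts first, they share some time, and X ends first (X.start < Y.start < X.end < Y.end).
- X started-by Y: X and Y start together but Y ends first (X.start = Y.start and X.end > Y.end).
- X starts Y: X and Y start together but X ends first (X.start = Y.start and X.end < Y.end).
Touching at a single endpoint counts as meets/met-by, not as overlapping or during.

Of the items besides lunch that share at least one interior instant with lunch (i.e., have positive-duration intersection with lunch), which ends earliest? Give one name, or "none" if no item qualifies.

Target lunch = [April 16, April 27].
backup [April 9, April 14] → before → excluded.
build [April 15, April 25] → overlaps → candidate.
compaction [April 1, April 5] → before → excluded.
demo [April 5, April 7] → before → excluded.
onboarding [April 16, April 22] → starts → candidate.
retro [April 15, April 18] → overlaps → candidate.
snapshot [April 22, April 28] → overlapped-by → candidate.
soundcheck [April 18, April 28] → overlapped-by → candidate.
Among candidates, earliest end is April 18 → retro.

retro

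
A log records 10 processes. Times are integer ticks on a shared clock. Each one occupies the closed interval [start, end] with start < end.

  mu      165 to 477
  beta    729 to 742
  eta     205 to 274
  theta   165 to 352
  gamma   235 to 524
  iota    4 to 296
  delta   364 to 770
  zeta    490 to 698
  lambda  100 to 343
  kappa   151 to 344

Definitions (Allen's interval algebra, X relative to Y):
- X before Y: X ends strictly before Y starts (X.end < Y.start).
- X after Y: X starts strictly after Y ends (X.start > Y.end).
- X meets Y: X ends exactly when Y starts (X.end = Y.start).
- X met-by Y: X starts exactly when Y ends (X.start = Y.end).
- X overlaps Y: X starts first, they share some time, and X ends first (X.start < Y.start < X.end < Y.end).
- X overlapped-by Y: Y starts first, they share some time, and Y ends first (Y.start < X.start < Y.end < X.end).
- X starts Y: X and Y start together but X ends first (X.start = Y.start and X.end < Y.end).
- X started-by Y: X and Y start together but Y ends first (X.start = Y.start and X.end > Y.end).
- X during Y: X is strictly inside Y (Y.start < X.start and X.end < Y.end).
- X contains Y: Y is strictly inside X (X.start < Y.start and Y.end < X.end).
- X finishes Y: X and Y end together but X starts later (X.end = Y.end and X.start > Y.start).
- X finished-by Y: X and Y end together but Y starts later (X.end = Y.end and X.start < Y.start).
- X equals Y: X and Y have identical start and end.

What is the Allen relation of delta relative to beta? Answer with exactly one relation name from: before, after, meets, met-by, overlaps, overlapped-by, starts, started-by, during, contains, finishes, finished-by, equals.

delta = [364, 770]; beta = [729, 742].
Compare endpoints: delta.start < beta.start, delta.start < beta.end, delta.end > beta.start, delta.end > beta.end.
That pattern is 'contains'.

contains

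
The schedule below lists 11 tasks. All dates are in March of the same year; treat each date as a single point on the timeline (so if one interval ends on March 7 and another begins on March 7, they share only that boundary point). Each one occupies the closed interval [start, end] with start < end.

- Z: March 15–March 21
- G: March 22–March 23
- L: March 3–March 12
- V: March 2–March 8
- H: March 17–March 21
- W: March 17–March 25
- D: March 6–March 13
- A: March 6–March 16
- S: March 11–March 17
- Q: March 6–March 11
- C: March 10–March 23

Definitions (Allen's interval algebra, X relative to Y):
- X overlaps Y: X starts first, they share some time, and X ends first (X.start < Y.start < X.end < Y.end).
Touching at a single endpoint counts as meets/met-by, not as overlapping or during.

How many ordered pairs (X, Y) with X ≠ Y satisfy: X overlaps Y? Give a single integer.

Checking all 110 ordered pairs for relation 'overlaps'; matching pairs in alphabetical order:
(A, C): A overlaps C ✓
(A, S): A overlaps S ✓
(A, Z): A overlaps Z ✓
(C, W): C overlaps W ✓
(D, C): D overlaps C ✓
(D, S): D overlaps S ✓
(L, A): L overlaps A ✓
(L, C): L overlaps C ✓
(L, D): L overlaps D ✓
(L, S): L overlaps S ✓
(Q, C): Q overlaps C ✓
(S, Z): S overlaps Z ✓
(V, A): V overlaps A ✓
(V, D): V overlaps D ✓
(V, L): V overlaps L ✓
(V, Q): V overlaps Q ✓
(Z, W): Z overlaps W ✓
Count: 17.

17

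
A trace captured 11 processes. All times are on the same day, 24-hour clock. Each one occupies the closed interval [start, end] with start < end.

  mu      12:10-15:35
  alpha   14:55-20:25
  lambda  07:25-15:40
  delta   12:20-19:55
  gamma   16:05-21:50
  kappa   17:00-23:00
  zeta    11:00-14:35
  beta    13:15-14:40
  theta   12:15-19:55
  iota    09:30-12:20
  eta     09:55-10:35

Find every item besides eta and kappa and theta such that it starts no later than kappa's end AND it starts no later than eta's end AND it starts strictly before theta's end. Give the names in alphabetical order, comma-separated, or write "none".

iota, lambda

Conditions: its start is no later than kappa's end (X.start <= 23:00) AND its start is no later than eta's end (X.start <= 10:35) AND its start is strictly before theta's end (X.start < 19:55).
alpha: start 14:55 <= 23:00? ✓; start 14:55 <= 10:35? ✗; start 14:55 < 19:55? ✓ → no.
beta: start 13:15 <= 23:00? ✓; start 13:15 <= 10:35? ✗; start 13:15 < 19:55? ✓ → no.
delta: start 12:20 <= 23:00? ✓; start 12:20 <= 10:35? ✗; start 12:20 < 19:55? ✓ → no.
gamma: start 16:05 <= 23:00? ✓; start 16:05 <= 10:35? ✗; start 16:05 < 19:55? ✓ → no.
iota: start 09:30 <= 23:00? ✓; start 09:30 <= 10:35? ✓; start 09:30 < 19:55? ✓ → yes.
lambda: start 07:25 <= 23:00? ✓; start 07:25 <= 10:35? ✓; start 07:25 < 19:55? ✓ → yes.
mu: start 12:10 <= 23:00? ✓; start 12:10 <= 10:35? ✗; start 12:10 < 19:55? ✓ → no.
zeta: start 11:00 <= 23:00? ✓; start 11:00 <= 10:35? ✗; start 11:00 < 19:55? ✓ → no.
Result: iota, lambda.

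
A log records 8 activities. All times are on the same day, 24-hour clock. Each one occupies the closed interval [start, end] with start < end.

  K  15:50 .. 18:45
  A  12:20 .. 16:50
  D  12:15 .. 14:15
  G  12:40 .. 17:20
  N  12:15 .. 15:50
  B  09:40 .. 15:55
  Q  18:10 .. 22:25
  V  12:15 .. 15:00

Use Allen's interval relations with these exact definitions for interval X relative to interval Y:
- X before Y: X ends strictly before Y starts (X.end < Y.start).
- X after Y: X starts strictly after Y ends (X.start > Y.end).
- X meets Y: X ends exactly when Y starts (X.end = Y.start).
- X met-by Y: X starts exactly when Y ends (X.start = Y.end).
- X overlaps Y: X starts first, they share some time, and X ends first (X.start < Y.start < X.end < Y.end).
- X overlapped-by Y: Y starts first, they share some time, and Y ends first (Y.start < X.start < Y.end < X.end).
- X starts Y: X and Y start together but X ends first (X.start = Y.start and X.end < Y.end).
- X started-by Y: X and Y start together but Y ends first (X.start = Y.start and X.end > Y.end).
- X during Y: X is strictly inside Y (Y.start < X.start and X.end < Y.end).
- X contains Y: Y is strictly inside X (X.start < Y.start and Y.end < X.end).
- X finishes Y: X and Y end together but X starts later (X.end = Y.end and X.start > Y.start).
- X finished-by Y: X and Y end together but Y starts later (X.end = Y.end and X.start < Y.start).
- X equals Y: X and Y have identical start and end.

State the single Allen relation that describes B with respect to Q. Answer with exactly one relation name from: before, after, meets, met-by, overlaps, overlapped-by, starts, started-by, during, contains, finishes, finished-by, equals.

B = [09:40, 15:55]; Q = [18:10, 22:25].
Compare endpoints: B.start < Q.start, B.start < Q.end, B.end < Q.start, B.end < Q.end.
That pattern is 'before'.

before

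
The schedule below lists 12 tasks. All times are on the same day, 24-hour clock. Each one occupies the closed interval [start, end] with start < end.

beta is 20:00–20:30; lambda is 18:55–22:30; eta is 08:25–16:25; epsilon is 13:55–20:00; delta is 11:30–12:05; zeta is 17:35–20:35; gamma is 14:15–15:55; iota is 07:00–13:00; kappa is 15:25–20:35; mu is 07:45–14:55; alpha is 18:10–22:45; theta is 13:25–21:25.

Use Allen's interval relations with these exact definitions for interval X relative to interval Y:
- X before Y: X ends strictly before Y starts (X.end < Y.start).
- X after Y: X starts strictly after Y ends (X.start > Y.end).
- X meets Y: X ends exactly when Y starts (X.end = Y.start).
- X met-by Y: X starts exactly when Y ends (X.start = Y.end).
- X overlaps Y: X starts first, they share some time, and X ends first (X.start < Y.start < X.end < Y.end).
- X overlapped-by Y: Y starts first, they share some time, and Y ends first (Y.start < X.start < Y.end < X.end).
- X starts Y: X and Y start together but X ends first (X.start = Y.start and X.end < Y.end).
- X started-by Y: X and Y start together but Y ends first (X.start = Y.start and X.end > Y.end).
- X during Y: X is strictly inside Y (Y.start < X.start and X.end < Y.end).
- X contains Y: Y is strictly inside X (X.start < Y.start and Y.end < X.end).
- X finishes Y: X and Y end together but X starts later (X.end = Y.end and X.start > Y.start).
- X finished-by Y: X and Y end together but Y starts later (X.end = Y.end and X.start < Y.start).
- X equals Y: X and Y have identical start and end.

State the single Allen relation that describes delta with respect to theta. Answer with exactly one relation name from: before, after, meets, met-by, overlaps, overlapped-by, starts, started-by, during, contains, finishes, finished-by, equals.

before

delta = [11:30, 12:05]; theta = [13:25, 21:25].
Compare endpoints: delta.start < theta.start, delta.start < theta.end, delta.end < theta.start, delta.end < theta.end.
That pattern is 'before'.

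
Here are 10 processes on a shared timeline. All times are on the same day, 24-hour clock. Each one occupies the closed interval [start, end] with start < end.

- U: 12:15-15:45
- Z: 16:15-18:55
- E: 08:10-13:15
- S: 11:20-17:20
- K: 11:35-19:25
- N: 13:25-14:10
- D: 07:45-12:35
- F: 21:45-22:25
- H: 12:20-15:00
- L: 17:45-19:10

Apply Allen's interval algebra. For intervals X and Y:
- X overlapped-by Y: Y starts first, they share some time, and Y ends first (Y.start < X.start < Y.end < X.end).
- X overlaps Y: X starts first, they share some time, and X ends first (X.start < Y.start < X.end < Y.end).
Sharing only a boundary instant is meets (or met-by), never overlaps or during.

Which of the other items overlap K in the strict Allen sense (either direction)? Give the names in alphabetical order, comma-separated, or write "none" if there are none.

D, E, S

Target K = [11:35, 19:25].
D [07:45, 12:35] → overlaps → yes.
E [08:10, 13:15] → overlaps → yes.
F [21:45, 22:25] → after → no.
H [12:20, 15:00] → during → no.
L [17:45, 19:10] → during → no.
N [13:25, 14:10] → during → no.
S [11:20, 17:20] → overlaps → yes.
U [12:15, 15:45] → during → no.
Z [16:15, 18:55] → during → no.
Result: D, E, S.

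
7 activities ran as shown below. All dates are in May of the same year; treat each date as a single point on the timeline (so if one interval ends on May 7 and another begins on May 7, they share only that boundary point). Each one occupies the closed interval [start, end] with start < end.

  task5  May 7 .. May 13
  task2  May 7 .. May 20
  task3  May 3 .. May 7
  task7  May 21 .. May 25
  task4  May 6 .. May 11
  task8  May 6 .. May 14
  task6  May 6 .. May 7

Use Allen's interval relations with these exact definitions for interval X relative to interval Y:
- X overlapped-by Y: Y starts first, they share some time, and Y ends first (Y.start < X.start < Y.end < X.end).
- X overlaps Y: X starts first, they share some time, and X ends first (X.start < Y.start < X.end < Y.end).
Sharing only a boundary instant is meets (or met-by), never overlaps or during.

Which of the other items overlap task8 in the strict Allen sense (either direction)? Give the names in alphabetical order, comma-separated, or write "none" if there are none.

task2, task3

Target task8 = [May 6, May 14].
task2 [May 7, May 20] → overlapped-by → yes.
task3 [May 3, May 7] → overlaps → yes.
task4 [May 6, May 11] → starts → no.
task5 [May 7, May 13] → during → no.
task6 [May 6, May 7] → starts → no.
task7 [May 21, May 25] → after → no.
Result: task2, task3.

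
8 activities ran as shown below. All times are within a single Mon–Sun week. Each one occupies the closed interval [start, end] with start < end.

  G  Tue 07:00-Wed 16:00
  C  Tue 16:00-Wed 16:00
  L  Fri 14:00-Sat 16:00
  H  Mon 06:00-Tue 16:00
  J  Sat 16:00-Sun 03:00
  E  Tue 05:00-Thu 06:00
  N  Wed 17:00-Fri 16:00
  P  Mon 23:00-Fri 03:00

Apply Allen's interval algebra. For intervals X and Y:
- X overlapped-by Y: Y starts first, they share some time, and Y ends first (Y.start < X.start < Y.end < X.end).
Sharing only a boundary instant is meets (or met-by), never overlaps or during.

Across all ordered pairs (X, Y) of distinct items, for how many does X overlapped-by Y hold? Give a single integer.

6

Checking all 56 ordered pairs for relation 'overlapped-by'; matching pairs in alphabetical order:
(E, H): E overlapped-by H ✓
(G, H): G overlapped-by H ✓
(L, N): L overlapped-by N ✓
(N, E): N overlapped-by E ✓
(N, P): N overlapped-by P ✓
(P, H): P overlapped-by H ✓
Count: 6.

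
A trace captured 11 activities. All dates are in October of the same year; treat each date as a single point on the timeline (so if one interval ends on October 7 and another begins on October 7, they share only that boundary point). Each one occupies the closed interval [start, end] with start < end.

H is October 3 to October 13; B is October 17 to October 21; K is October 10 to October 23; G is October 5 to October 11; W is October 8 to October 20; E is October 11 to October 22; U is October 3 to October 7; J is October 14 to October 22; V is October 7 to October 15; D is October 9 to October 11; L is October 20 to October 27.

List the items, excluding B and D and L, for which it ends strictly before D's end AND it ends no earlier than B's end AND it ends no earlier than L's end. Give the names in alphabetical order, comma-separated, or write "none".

none

Conditions: its end is strictly before D's end (X.end < October 11) AND its end is no earlier than B's end (X.end >= October 21) AND its end is no earlier than L's end (X.end >= October 27).
E: end October 22 < October 11? ✗; end October 22 >= October 21? ✓; end October 22 >= October 27? ✗ → no.
G: end October 11 < October 11? ✗; end October 11 >= October 21? ✗; end October 11 >= October 27? ✗ → no.
H: end October 13 < October 11? ✗; end October 13 >= October 21? ✗; end October 13 >= October 27? ✗ → no.
J: end October 22 < October 11? ✗; end October 22 >= October 21? ✓; end October 22 >= October 27? ✗ → no.
K: end October 23 < October 11? ✗; end October 23 >= October 21? ✓; end October 23 >= October 27? ✗ → no.
U: end October 7 < October 11? ✓; end October 7 >= October 21? ✗; end October 7 >= October 27? ✗ → no.
V: end October 15 < October 11? ✗; end October 15 >= October 21? ✗; end October 15 >= October 27? ✗ → no.
W: end October 20 < October 11? ✗; end October 20 >= October 21? ✗; end October 20 >= October 27? ✗ → no.
Result: none.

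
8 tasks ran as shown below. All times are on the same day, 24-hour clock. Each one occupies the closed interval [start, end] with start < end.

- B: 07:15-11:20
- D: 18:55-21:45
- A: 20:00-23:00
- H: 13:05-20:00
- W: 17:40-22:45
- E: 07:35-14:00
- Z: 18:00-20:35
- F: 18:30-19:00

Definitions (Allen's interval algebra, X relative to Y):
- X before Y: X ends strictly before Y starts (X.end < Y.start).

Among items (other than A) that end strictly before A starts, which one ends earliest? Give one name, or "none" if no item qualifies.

B

Target A = [20:00, 23:00].
B [07:15, 11:20] → before → candidate.
D [18:55, 21:45] → overlaps → excluded.
E [07:35, 14:00] → before → candidate.
F [18:30, 19:00] → before → candidate.
H [13:05, 20:00] → meets → excluded.
W [17:40, 22:45] → overlaps → excluded.
Z [18:00, 20:35] → overlaps → excluded.
Among candidates, earliest end is 11:20 → B.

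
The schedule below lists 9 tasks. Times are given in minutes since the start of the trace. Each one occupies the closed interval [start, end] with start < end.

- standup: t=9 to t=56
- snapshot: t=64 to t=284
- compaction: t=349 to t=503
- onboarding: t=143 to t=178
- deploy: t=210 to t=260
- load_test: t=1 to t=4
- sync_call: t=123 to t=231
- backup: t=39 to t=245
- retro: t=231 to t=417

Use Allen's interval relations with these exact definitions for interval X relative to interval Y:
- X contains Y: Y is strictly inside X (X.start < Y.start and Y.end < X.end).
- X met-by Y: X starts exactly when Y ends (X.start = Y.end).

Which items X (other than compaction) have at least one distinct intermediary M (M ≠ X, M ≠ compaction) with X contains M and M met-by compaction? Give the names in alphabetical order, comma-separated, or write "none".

Target compaction = [t=349, t=503].
Intermediaries M with M met-by compaction: none.
Union: none.

none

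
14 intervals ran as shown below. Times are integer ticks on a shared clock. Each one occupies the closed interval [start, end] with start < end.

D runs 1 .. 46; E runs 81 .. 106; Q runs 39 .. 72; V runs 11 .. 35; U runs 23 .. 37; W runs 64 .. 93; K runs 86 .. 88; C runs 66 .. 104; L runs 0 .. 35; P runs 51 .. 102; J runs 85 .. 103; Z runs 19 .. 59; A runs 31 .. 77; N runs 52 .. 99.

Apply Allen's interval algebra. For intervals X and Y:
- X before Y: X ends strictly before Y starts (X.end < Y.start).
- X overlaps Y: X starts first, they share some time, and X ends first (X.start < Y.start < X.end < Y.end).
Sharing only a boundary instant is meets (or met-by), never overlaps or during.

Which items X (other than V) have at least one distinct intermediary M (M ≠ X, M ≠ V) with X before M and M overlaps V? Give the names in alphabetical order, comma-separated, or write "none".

Target V = [11, 35].
Intermediaries M with M overlaps V: none.
Union: none.

none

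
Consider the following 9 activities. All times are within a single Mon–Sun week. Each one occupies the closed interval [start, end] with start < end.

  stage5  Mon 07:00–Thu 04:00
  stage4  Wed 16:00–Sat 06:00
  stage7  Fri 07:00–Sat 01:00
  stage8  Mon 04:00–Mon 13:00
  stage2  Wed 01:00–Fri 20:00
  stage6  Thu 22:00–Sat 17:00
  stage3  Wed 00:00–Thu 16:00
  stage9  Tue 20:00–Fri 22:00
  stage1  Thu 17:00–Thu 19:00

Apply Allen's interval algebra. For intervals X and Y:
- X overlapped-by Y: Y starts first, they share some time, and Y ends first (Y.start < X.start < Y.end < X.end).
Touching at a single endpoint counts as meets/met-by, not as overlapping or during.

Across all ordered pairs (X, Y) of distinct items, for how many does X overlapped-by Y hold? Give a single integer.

Checking all 72 ordered pairs for relation 'overlapped-by'; matching pairs in alphabetical order:
(stage2, stage3): stage2 overlapped-by stage3 ✓
(stage2, stage5): stage2 overlapped-by stage5 ✓
(stage3, stage5): stage3 overlapped-by stage5 ✓
(stage4, stage2): stage4 overlapped-by stage2 ✓
(stage4, stage3): stage4 overlapped-by stage3 ✓
(stage4, stage5): stage4 overlapped-by stage5 ✓
(stage4, stage9): stage4 overlapped-by stage9 ✓
(stage5, stage8): stage5 overlapped-by stage8 ✓
(stage6, stage2): stage6 overlapped-by stage2 ✓
(stage6, stage4): stage6 overlapped-by stage4 ✓
(stage6, stage9): stage6 overlapped-by stage9 ✓
(stage7, stage2): stage7 overlapped-by stage2 ✓
(stage7, stage9): stage7 overlapped-by stage9 ✓
(stage9, stage5): stage9 overlapped-by stage5 ✓
Count: 14.

14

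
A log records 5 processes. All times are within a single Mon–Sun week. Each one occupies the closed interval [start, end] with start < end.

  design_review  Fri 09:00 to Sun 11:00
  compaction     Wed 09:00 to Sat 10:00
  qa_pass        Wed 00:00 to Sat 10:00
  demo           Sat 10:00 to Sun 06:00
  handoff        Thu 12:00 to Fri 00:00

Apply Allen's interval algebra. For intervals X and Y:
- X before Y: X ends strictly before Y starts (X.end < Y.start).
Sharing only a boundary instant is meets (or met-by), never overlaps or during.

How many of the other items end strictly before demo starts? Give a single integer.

Target demo = [Sat 10:00, Sun 06:00].
compaction [Wed 09:00, Sat 10:00] → meets → no.
design_review [Fri 09:00, Sun 11:00] → contains → no.
handoff [Thu 12:00, Fri 00:00] → before → counts.
qa_pass [Wed 00:00, Sat 10:00] → meets → no.
Total: 1.

1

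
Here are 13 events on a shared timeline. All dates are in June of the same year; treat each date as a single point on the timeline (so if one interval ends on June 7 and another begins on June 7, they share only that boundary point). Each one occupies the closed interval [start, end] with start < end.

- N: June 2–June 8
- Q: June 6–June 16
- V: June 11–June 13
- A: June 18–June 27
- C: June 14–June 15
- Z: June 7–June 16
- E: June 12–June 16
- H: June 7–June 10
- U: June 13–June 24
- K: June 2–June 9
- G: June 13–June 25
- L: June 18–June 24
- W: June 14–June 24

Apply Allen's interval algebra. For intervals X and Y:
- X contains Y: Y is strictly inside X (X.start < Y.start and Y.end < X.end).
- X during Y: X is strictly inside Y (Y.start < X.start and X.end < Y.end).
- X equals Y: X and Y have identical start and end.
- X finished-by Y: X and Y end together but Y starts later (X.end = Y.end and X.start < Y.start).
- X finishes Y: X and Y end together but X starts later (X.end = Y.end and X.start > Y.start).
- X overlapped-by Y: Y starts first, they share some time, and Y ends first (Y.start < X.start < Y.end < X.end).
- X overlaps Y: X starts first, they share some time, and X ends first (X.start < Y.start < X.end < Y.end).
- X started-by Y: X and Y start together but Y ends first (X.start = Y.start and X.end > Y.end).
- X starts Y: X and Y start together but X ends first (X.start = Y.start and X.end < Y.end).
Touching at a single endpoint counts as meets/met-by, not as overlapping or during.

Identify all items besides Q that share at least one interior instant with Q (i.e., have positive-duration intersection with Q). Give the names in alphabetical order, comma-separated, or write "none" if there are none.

C, E, G, H, K, N, U, V, W, Z

Target Q = [June 6, June 16].
A [June 18, June 27] → after → no.
C [June 14, June 15] → during → yes.
E [June 12, June 16] → finishes → yes.
G [June 13, June 25] → overlapped-by → yes.
H [June 7, June 10] → during → yes.
K [June 2, June 9] → overlaps → yes.
L [June 18, June 24] → after → no.
N [June 2, June 8] → overlaps → yes.
U [June 13, June 24] → overlapped-by → yes.
V [June 11, June 13] → during → yes.
W [June 14, June 24] → overlapped-by → yes.
Z [June 7, June 16] → finishes → yes.
Result: C, E, G, H, K, N, U, V, W, Z.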